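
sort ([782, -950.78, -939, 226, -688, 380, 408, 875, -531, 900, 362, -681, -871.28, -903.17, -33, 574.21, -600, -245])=[-950.78, -939, -903.17, -871.28, -688, -681, -600, -531, -245, -33, 226, 362, 380, 408, 574.21, 782, 875, 900]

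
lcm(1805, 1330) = 25270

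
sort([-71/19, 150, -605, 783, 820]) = [-605, -71/19, 150, 783, 820]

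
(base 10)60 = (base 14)44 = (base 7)114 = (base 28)24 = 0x3c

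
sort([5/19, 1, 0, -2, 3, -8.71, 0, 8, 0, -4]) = [-8.71, -4, -2, 0, 0, 0, 5/19, 1, 3, 8]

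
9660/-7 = -1380 = -1380.00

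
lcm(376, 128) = 6016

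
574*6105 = 3504270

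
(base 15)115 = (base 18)db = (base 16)f5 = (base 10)245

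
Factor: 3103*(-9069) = -1*3^1*29^1*107^1*3023^1 = -28141107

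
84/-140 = -3/5 = -0.60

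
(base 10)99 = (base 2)1100011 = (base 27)3i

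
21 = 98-77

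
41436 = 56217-14781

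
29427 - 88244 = -58817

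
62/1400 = 31/700 ≈ 0.0443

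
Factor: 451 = 11^1*41^1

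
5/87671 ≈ 0.0000570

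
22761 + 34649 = 57410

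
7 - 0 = 7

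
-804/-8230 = 402/4115 ≈ 0.0977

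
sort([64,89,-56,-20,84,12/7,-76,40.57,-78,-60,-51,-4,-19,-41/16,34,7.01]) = [-78,-76,-60,-56,-51,-20,-19,-4,-41/16,12/7,7.01,34,40.57,64,84,89]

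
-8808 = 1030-9838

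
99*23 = 2277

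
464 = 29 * 16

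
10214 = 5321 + 4893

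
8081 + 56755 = 64836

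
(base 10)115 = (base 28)43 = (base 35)3a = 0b1110011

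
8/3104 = 1/388 ≈ 0.00258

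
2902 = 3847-945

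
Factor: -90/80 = -1*2^(-3)*3^2 = -9/8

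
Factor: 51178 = 2^1*25589^1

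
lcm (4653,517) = 4653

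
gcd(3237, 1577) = 83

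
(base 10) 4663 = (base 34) 415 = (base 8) 11067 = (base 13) 2179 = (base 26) 6n9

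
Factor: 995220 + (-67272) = 2^2*3^1*7^1*11047^1 = 927948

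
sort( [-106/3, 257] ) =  [-106/3, 257] 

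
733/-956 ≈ -0.767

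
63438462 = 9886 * 6417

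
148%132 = 16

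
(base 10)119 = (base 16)77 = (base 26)4f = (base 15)7e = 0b1110111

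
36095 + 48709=84804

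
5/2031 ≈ 0.00246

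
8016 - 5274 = 2742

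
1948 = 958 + 990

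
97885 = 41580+56305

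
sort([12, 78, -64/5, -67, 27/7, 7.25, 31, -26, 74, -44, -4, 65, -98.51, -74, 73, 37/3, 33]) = [-98.51, -74, -67, -44, -26, -64/5, -4, 27/7, 7.25, 12, 37/3, 31, 33, 65, 73, 74, 78]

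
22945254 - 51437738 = -28492484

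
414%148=118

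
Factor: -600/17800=-1*3^1*89^(-1)=-3/89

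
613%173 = 94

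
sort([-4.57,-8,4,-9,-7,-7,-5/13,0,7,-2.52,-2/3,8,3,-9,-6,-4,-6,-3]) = [-9,-9,-8,-7,-7,-6,-6,-4.57,-4,-3,-2.52,-2/3,-5/13,0,3,4,7,8]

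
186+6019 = 6205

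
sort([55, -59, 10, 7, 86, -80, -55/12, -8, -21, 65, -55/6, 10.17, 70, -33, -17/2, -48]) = [-80, -59, -48, -33, -21, -55/6, -17/2, -8, -55/12, 7, 10, 10.17, 55, 65, 70, 86]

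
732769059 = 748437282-15668223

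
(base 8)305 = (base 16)c5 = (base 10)197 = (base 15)d2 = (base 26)7f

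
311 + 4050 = 4361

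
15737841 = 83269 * 189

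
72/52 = 18/13 ≈ 1.38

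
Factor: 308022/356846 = 3^1*7^(-1)*11^1*13^1*71^(-1) = 429/497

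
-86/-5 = 17+1/5 = 17.20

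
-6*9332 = -55992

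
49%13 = 10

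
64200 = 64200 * 1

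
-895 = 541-1436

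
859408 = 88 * 9766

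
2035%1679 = 356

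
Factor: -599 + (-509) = -1 * 2^2 * 277^1 = -1108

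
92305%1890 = 1585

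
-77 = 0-77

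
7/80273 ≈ 0.0000872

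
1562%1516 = 46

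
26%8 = 2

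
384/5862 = 64/977 ≈ 0.0655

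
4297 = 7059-2762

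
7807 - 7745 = 62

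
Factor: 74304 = 2^6*3^3*43^1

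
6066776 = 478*12692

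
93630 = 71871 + 21759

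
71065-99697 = -28632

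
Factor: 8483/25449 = 3^(-1) = 1/3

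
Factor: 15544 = 2^3 * 29^1 * 67^1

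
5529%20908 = 5529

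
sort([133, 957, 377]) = [133, 377, 957]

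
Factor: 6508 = 2^2*1627^1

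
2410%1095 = 220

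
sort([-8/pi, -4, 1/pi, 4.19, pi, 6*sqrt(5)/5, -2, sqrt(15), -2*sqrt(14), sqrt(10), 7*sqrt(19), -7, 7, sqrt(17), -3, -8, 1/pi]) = [-8, -2*sqrt(14), -7, -4, -3, -8/pi, -2, 1/pi, 1/pi, 6*sqrt(5)/5, pi, sqrt(10), sqrt(15), sqrt(17), 4.19, 7, 7*sqrt(19)]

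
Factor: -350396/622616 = -1 * 2^(-1) * 223^(-1) * 251^1 = -251/446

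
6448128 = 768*8396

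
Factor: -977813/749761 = -1*749761^(-1)*977813^1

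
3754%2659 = 1095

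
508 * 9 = 4572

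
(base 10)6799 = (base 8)15217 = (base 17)168g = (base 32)6kf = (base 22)e11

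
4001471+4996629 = 8998100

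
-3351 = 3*(-1117)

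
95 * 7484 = 710980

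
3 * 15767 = 47301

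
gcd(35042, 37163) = 7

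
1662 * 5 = 8310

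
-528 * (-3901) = 2059728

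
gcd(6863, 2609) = 1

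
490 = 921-431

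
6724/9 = 747 + 1/9 ≈ 747.11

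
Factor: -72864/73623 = -1 * 2^5 * 3^1 * 97^(-1) = -96/97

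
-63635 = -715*89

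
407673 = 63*6471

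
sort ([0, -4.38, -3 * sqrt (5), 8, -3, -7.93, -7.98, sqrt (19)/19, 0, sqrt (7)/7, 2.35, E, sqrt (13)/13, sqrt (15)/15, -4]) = [-7.98, -7.93, -3 * sqrt (5), -4.38, -4, -3, 0, 0, sqrt (19)/19, sqrt (15)/15, sqrt (13)/13, sqrt (7)/7, 2.35, E, 8]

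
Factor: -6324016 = -1*2^4*395251^1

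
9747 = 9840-93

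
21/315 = 1/15 ≈ 0.0667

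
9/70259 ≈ 0.000128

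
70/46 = 1 + 12/23 ≈ 1.52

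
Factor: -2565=-1*3^3*5^1*19^1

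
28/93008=7/23252 ≈ 0.000301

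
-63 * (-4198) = 264474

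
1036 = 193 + 843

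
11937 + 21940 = 33877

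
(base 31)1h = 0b110000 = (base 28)1k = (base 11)44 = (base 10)48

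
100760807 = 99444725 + 1316082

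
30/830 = 3/83≈0.0361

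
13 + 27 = 40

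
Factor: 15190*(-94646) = -1*2^2*5^1*7^2*31^1*37^1*1279^1 = -1437672740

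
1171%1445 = 1171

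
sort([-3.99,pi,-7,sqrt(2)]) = [-7,-3.99,sqrt(2),pi]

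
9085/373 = 24 + 133/373 ≈ 24.36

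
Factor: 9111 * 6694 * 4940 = 2^3 * 3^1 * 5^1 * 13^1 * 19^1 * 3037^1 * 3347^1 = 301285827960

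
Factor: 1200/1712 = 3^1*5^2*107^(-1) = 75/107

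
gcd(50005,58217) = 1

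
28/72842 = 2/5203 ≈ 0.000384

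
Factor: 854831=491^1 * 1741^1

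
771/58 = 13+17/58 ≈ 13.29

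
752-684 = 68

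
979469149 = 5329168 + 974139981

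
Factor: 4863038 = 2^1*2431519^1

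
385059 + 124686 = 509745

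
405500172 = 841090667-435590495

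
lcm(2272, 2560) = 181760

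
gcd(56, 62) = 2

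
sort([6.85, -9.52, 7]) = [-9.52, 6.85, 7]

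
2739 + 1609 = 4348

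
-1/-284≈0.00352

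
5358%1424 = 1086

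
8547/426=2849/142≈20.06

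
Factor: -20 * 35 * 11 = -1 * 2^2 * 5^2 * 7^1 * 11^1 = -7700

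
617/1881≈0.328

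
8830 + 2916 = 11746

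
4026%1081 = 783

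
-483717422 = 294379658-778097080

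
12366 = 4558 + 7808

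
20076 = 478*42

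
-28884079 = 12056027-40940106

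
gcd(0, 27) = 27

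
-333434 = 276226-609660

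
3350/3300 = 1 + 1/66 ≈ 1.02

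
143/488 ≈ 0.293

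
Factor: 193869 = 3^2 * 13^1 * 1657^1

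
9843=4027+5816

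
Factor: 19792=2^4 * 1237^1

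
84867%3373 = 542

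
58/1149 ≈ 0.0505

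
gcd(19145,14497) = 7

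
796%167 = 128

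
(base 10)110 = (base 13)86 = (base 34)38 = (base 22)50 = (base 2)1101110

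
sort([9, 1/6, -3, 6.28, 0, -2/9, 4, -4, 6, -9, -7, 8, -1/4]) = [-9, -7, -4, -3, -1/4, -2/9, 0, 1/6, 4, 6, 6.28, 8, 9]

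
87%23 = 18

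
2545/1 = 2545 = 2545.00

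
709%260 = 189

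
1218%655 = 563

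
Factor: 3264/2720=2^1 * 3^1 * 5^(-1)=6/5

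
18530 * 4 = 74120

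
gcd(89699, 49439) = 1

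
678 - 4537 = -3859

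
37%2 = 1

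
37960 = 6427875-6389915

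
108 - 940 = -832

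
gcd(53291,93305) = 1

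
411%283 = 128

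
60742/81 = 749 + 73/81 ≈ 749.90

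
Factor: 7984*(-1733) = -1*2^4*499^1*1733^1 = -13836272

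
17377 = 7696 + 9681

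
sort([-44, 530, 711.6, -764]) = [-764, -44, 530, 711.6]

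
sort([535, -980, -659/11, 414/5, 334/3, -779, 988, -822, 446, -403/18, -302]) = [-980, -822, -779, -302, -659/11, -403/18, 414/5, 334/3, 446, 535, 988]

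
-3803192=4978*(-764)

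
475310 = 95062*5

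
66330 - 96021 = -29691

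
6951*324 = 2252124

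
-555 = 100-655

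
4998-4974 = 24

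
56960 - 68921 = -11961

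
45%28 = 17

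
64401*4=257604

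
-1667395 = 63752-1731147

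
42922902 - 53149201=-10226299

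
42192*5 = 210960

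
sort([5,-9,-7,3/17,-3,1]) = [-9,-7,-3,3/17,1,5]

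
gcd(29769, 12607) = 1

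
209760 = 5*41952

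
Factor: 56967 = 3^1 * 17^1 * 1117^1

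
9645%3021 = 582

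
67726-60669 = 7057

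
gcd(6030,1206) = 1206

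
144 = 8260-8116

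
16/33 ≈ 0.485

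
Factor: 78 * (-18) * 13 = -1 * 2^2 * 3^3 * 13^2 = -18252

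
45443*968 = 43988824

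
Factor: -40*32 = -1*2^8*5^1 = -1280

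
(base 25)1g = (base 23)1i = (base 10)41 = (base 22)1j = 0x29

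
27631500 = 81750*338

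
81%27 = 0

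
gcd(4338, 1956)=6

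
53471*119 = 6363049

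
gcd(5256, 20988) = 36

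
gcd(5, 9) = 1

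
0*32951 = 0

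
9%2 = 1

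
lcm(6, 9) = 18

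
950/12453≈0.0763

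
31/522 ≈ 0.0594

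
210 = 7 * 30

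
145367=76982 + 68385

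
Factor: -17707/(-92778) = 2^(-1)*3^(-1)*7^(-1)*47^(-2)*17707^1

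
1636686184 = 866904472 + 769781712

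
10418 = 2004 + 8414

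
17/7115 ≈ 0.00239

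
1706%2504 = 1706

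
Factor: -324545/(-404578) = 2^(-1) * 5^1 * 13^1 * 4993^1 * 202289^(-1) 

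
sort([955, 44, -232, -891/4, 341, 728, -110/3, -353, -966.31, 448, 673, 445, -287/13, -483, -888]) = [-966.31, -888, -483, -353, -232, -891/4, -110/3, -287/13, 44, 341, 445, 448, 673, 728, 955]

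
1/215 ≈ 0.00465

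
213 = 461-248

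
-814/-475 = 1 + 339/475 ≈ 1.71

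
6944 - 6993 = -49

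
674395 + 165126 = 839521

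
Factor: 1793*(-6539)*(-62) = 2^1*11^1*13^1*31^1*163^1*503^1 = 726914474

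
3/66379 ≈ 0.0000452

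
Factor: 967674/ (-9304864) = -1*2^ (-4)*3^1*17^1*53^1*179^1*313^ (-1)*929^ (-1) = -483837/4652432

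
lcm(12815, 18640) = 205040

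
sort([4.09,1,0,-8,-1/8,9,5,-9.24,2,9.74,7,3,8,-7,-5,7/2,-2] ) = [-9.24,-8,-7,-5,-2,-1/8,0,1,2,3,7/2,4.09,5,7,8,9,9.74] 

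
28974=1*28974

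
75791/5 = 15158 + 1/5 = 15158.20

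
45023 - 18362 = 26661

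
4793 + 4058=8851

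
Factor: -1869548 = -1*2^2*31^1*15077^1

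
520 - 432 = 88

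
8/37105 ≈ 0.000216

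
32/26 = 1+3/13 ≈ 1.23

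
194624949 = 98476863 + 96148086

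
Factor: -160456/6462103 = -1*2^3*23^ (-1)*31^1*191^ (-1)*647^1*1471^ (-1)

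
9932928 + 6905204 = 16838132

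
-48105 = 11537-59642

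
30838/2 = 15419 = 15419.00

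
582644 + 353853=936497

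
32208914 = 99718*323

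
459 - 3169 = -2710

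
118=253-135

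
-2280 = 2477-4757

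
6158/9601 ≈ 0.641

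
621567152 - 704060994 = -82493842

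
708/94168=177/23542 ≈ 0.00752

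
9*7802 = 70218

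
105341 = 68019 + 37322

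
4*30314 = 121256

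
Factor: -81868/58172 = -1*97^1*211^1*14543^(-1) = -20467/14543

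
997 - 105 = 892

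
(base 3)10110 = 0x5d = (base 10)93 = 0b1011101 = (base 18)53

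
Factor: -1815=-1*3^1*5^1*11^2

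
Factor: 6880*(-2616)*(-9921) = 2^8*3^2*5^1*43^1*109^1*3307^1 = 178558951680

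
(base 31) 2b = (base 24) 31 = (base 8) 111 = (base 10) 73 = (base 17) 45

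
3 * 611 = 1833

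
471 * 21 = 9891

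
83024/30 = 41512/15 ≈ 2767.47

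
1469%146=9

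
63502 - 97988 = -34486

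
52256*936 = 48911616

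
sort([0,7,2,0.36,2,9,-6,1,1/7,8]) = [-6,0,1/7,0.36,1,2,2,7,8,9]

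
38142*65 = 2479230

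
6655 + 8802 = 15457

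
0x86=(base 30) 4e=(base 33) 42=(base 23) 5j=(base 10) 134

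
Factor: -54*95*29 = -1*2^1*3^3*5^1*19^1*29^1 = -148770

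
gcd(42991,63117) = 1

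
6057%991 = 111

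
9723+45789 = 55512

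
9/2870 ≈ 0.00314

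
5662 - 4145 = 1517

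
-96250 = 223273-319523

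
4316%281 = 101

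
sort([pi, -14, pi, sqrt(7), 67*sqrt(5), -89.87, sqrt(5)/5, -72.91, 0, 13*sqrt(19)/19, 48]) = [-89.87, -72.91, -14, 0, sqrt(5)/5, sqrt(7), 13*sqrt(19)/19, pi, pi, 48, 67*sqrt(5)]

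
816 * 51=41616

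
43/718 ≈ 0.0599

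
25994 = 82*317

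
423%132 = 27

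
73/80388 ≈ 0.000908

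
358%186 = 172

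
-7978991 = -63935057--55956066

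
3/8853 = 1/2951 ≈ 0.000339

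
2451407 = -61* (-40187)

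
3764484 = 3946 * 954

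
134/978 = 67/489 ≈ 0.137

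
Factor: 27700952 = 2^3*3462619^1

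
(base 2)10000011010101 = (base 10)8405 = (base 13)3a97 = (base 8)20325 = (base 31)8n4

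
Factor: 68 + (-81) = -1*13^1 = -13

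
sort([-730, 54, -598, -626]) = [-730, -626, -598, 54]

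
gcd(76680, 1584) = 72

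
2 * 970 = 1940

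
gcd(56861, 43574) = 1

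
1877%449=81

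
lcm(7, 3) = 21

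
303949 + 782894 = 1086843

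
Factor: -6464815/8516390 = -1 * 2^ (-1) * 7^2 * 26387^1 * 851639^ (-1) = -1292963/1703278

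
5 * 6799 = 33995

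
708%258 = 192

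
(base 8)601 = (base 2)110000001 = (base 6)1441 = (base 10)385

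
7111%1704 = 295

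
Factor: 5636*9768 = 2^5*3^1*11^1*37^1*1409^1 = 55052448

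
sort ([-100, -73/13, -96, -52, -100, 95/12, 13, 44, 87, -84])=[-100, -100, -96, -84, -52, -73/13, 95/12, 13, 44, 87]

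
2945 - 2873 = 72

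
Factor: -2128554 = -1*2^1*3^2*118253^1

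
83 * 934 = 77522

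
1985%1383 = 602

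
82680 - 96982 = -14302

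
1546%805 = 741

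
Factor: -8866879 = -1*7^1*47^1*26951^1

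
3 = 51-48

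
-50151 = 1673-51824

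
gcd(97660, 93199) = 1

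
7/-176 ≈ -0.0398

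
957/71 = 13 + 34/71 ≈ 13.48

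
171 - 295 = -124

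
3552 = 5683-2131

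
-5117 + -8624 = -13741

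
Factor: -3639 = -1 * 3^1 * 1213^1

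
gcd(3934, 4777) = 281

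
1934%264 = 86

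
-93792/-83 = 1130 + 2/83 ≈ 1130.02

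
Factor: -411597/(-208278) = 2^(-1)*3^(-1)*7^(-1)*83^1 = 83/42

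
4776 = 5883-1107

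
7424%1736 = 480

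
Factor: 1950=2^1*3^1*5^2*13^1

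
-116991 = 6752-123743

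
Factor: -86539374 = -1*2^1*3^3*37^1*43313^1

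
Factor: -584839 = -1*19^1*30781^1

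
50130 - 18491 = 31639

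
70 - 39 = 31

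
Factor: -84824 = -1 * 2^3 * 23^1 * 461^1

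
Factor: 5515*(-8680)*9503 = -1*2^3*5^2*7^1*13^1*17^1*31^1*43^1*1103^1 = -454910510600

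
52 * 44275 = 2302300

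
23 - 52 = -29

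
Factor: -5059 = -1 * 5059^1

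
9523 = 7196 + 2327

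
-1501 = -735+-766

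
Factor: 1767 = 3^1*19^1*31^1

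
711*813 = 578043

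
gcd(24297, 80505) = 3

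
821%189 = 65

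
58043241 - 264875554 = -206832313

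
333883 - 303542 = 30341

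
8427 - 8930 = -503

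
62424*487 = 30400488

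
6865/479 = 14 + 159/479 ≈ 14.33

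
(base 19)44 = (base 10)80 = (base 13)62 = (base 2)1010000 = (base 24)38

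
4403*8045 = 35422135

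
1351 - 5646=-4295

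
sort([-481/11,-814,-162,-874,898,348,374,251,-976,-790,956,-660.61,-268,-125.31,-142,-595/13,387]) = [-976,-874,-814,-790,-660.61,-268,-162,-142,-125.31,-595/13,-481/11,251,348,374,387,898,956]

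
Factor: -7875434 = -1*2^1*7^1*157^1*3583^1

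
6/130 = 3/65≈0.0462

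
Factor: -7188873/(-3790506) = 2^(-1) * 157^1 * 15263^1 * 631751^(-1) = 2396291/1263502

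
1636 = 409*4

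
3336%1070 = 126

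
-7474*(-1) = 7474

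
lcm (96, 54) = 864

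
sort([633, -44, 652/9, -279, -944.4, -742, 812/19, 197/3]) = [-944.4, -742, -279, -44, 812/19, 197/3, 652/9, 633]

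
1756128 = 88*19956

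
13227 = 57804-44577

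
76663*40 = 3066520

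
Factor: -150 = -1 * 2^1 * 3^1 * 5^2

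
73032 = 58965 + 14067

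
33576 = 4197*8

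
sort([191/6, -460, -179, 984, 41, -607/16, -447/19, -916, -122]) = [-916, -460, -179, -122, -607/16, -447/19, 191/6, 41, 984]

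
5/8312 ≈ 0.000602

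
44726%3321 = 1553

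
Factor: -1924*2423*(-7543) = 2^2*13^1*19^1*37^1*397^1*2423^1 = 35164349636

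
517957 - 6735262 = -6217305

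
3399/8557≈0.397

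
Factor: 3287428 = 2^2 * 821857^1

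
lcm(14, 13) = 182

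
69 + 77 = 146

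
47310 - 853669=-806359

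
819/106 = 7 + 77/106 ≈ 7.73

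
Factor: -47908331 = -1*47908331^1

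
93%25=18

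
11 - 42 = -31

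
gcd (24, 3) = 3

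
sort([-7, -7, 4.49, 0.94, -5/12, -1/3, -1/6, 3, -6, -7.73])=[-7.73, -7, -7, -6, -5/12, -1/3, -1/6, 0.94, 3, 4.49]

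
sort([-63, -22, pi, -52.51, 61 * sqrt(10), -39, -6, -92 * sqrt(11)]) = [-92 * sqrt(11), -63, -52.51, -39, -22, -6, pi, 61 * sqrt(10)]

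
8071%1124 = 203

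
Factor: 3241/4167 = 3^(-2)*7^1 = 7/9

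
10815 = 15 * 721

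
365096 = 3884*94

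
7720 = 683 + 7037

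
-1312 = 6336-7648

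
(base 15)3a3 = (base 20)218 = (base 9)1120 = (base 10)828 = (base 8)1474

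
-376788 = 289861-666649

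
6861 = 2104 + 4757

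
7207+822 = 8029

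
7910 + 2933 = 10843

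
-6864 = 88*(-78)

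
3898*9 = 35082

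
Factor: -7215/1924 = -1*2^ (-2)*3^1*5^1 = -15/4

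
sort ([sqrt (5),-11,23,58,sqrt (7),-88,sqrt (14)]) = [-88,-11,sqrt (5),sqrt (7),sqrt (14),23,58]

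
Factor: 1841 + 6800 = 8641^1 = 8641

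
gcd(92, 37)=1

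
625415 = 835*749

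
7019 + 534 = 7553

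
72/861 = 24/287 ≈ 0.0836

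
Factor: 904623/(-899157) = -1*7^(-1)*47^(-1)*331^1 = -331/329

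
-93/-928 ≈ 0.100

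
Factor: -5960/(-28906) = 2^2*5^1*97^(-1) = 20/97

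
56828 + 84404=141232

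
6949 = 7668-719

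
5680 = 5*1136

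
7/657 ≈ 0.0107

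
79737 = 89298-9561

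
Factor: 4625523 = 3^2 * 7^1 * 73421^1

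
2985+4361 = 7346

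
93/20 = 4 + 13/20 = 4.65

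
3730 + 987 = 4717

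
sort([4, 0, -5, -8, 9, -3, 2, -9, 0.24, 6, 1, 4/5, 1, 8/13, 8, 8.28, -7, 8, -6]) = [-9, -8, -7, -6, -5, -3, 0, 0.24, 8/13, 4/5, 1, 1, 2, 4, 6, 8, 8, 8.28, 9]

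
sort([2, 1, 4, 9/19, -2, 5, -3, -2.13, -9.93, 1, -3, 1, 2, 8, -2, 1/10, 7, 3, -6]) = [-9.93, -6, -3, -3, -2.13, -2, -2, 1/10, 9/19, 1, 1, 1, 2, 2, 3, 4, 5, 7, 8]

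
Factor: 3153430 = 2^1 * 5^1 * 7^1 * 19^1 * 2371^1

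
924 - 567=357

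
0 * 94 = 0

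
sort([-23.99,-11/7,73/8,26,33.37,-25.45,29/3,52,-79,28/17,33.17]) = [-79,-25.45,-23.99,-11/7,28/17,73/8,29/3,26,33.17,33.37,52]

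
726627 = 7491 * 97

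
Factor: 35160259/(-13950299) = -1*11^(-1)*137^(-1)*9257^(-1)*35160259^1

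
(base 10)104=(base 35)2y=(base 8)150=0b1101000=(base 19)59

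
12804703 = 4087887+8716816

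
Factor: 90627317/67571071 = 11^1 * 8238847^1 * 67571071^(-1)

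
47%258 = 47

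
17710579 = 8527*2077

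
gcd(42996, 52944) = 12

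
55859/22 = 2539 + 1/22 ≈ 2539.05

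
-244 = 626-870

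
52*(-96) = -4992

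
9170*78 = 715260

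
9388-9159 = 229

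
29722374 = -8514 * (-3491)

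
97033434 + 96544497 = 193577931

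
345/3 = 115 = 115.00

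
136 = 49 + 87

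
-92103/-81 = 30701/27 ≈ 1137.07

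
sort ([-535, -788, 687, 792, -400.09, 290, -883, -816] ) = [-883, -816, -788, -535, -400.09, 290, 687, 792] 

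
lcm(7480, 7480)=7480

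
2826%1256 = 314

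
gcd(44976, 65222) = 2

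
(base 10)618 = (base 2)1001101010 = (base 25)oi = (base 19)1da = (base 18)1g6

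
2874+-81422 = -78548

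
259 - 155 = 104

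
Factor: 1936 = 2^4*11^2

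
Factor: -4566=-1*2^1*3^1*761^1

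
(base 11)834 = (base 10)1005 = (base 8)1755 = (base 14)51b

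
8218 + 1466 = 9684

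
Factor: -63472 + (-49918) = -1*2^1*5^1*17^1*23^1*29^1 = -113390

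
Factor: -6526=-1 * 2^1 * 13^1 * 251^1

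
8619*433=3732027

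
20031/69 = 6677/23 ≈ 290.30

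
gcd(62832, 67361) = 7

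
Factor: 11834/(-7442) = -1 * 61^(-1) * 97^1 = -97/61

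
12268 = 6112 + 6156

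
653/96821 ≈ 0.00674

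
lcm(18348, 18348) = 18348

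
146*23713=3462098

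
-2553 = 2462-5015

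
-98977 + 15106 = -83871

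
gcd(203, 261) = 29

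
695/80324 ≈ 0.00865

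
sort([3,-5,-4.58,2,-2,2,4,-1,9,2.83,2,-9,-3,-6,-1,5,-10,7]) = [-10,-9,-6,-5,-4.58,-3,-2,-1,-1,2,2,2,2.83,3,4,5,7,9]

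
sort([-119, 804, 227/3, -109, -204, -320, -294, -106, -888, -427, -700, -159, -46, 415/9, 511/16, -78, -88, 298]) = [-888, -700, -427, -320, -294, -204, -159, -119, -109, -106, -88, -78, -46, 511/16, 415/9, 227/3, 298, 804]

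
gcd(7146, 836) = 2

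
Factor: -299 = -1 * 13^1 * 23^1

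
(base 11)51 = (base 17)35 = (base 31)1p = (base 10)56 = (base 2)111000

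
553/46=12 + 1/46 ≈ 12.02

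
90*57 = 5130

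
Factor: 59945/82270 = 2^(-1)*433^(-1)*631^1 = 631/866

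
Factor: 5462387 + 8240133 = 2^3*5^1*13^2*2027^1 = 13702520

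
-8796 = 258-9054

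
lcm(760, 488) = 46360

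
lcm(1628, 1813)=79772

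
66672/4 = 16668 = 16668.00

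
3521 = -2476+5997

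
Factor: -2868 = -1*2^2*3^1*239^1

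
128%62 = 4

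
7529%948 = 893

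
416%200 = 16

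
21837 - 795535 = -773698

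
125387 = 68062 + 57325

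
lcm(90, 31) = 2790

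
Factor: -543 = -1*3^1*181^1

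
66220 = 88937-22717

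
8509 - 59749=-51240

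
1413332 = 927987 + 485345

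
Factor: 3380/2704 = 2^(-2) * 5^1 = 5/4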